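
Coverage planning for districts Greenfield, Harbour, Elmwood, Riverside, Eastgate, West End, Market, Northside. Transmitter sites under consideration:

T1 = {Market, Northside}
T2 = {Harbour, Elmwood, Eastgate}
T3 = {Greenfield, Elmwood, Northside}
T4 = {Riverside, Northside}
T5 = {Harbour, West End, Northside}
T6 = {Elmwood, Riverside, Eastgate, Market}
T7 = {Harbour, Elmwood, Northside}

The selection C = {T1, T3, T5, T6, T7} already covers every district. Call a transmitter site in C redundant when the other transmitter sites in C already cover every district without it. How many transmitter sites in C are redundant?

2

Drop T1: the rest still cover every district — redundant.
Drop T3: Greenfield uncovered — not redundant.
Drop T5: West End uncovered — not redundant.
Drop T6: Riverside, Eastgate uncovered — not redundant.
Drop T7: the rest still cover every district — redundant.
2 redundant: T1, T7.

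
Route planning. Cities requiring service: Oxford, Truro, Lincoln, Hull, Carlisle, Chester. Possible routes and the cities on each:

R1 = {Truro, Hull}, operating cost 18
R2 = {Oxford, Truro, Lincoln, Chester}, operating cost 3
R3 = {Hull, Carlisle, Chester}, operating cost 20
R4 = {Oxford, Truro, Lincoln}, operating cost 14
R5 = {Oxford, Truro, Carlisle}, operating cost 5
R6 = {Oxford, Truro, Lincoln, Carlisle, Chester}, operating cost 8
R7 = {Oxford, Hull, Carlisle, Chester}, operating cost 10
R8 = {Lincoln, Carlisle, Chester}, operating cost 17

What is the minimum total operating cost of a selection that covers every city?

13

R2, R7 cover every city at operating cost 3 + 10 = 13.
Any cover uses at least 2 routes; among all covering selections none totals below 13.
Greedy by coverage-per-operating cost would pick R2, R5, R7 for 18 — worse than the optimum 13.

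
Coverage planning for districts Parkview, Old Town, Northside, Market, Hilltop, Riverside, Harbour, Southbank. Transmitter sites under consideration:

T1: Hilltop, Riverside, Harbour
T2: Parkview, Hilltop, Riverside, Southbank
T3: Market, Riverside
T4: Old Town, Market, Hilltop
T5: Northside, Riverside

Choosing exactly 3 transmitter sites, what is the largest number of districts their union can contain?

Choosing T1, T2, T4 covers {Parkview, Old Town, Market, Hilltop, Riverside, Harbour, Southbank} — 7 districts.
No choice of 3 transmitter sites does better; here Northside is left uncovered.

7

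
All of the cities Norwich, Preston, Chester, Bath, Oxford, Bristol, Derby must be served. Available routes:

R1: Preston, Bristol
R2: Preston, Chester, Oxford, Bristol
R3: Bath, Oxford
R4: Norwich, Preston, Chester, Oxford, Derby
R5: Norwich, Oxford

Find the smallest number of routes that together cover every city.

3

R1, R3, R4 together cover {Norwich, Preston, Chester, Bath, Oxford, Bristol, Derby} — every city.
No 2 of the 5 routes cover everything (all 10 pairs fall short), so 3 is minimum.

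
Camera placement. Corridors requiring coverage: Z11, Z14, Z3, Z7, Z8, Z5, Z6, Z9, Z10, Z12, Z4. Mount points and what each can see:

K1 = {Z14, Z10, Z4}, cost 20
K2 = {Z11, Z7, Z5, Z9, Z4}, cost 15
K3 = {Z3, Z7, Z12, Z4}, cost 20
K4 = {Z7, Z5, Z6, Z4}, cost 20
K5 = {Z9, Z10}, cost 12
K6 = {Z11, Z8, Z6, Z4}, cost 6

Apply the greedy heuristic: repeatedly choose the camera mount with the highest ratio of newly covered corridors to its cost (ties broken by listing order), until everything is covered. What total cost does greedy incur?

Pick 1: K6 adds 4 new (Z11, Z8, Z6, Z4) at cost 6 (ratio 4/6).
Pick 2: K2 adds 3 new (Z7, Z5, Z9) at cost 15 (ratio 3/15).
Pick 3: K1 adds 2 new (Z14, Z10) at cost 20 (ratio 2/20).
Pick 4: K3 adds 2 new (Z3, Z12) at cost 20 (ratio 2/20).
Greedy total cost: 6 + 15 + 20 + 20 = 61.

61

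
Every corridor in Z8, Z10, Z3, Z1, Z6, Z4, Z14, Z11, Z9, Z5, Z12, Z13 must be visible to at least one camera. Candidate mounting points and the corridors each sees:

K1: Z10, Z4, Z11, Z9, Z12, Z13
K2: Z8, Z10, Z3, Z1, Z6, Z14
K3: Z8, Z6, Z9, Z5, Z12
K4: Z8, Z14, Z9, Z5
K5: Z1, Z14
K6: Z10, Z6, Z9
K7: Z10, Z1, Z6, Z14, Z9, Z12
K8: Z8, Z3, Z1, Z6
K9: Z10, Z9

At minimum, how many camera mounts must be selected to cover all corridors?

K1, K2, K3 together cover {Z8, Z10, Z3, Z1, Z6, Z4, Z14, Z11, Z9, Z5, Z12, Z13} — every corridor.
No 2 of the 9 camera mounts cover everything (all 36 pairs fall short), so 3 is minimum.

3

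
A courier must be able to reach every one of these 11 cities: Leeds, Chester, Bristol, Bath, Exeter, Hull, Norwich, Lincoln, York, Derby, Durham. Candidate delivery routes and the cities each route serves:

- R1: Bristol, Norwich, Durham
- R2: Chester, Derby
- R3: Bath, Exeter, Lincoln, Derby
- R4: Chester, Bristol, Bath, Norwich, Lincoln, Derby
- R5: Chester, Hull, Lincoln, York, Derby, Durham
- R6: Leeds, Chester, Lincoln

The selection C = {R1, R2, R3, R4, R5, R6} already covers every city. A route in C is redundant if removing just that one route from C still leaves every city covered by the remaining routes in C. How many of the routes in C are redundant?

Drop R1: the rest still cover every city — redundant.
Drop R2: the rest still cover every city — redundant.
Drop R3: Exeter uncovered — not redundant.
Drop R4: the rest still cover every city — redundant.
Drop R5: Hull, York uncovered — not redundant.
Drop R6: Leeds uncovered — not redundant.
3 redundant: R1, R2, R4.

3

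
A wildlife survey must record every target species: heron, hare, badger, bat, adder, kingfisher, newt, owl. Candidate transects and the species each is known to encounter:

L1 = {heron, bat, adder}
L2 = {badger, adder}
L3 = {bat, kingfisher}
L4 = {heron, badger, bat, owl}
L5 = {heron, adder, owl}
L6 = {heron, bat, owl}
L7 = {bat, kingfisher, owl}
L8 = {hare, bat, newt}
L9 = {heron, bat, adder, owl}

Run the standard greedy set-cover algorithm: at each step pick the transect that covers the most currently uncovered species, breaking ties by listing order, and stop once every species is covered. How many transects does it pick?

Pick 1: L4 covers 4 new species (heron, badger, bat, owl).
Pick 2: L8 covers 2 new species (hare, newt).
Pick 3: L1 covers 1 new species (adder).
Pick 4: L3 covers 1 new species (kingfisher).
Greedy uses 4 transects.

4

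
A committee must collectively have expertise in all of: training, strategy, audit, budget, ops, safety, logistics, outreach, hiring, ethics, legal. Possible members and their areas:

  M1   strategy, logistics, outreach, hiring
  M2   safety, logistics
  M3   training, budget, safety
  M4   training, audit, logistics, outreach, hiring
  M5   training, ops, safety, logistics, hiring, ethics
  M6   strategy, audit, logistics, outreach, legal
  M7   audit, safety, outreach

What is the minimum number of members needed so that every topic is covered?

M3, M5, M6 together cover {training, strategy, audit, budget, ops, safety, logistics, outreach, hiring, ethics, legal} — every topic.
No 2 of the 7 members cover everything (all 21 pairs fall short), so 3 is minimum.

3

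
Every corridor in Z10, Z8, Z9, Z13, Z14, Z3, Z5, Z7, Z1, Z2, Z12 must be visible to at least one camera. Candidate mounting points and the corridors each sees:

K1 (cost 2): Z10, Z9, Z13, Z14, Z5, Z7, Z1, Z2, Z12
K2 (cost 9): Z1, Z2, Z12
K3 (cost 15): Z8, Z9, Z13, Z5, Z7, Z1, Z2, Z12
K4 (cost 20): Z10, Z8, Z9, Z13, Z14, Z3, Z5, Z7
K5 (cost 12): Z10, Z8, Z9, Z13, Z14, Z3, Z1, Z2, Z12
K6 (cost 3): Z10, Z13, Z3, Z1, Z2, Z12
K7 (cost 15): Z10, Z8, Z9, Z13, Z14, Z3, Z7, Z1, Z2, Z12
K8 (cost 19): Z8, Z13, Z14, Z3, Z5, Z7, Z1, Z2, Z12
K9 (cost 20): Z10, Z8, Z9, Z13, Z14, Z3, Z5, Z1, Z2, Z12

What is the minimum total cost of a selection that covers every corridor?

K1, K5 cover every corridor at cost 2 + 12 = 14.
Any cover uses at least 2 camera mounts; among all covering selections none totals below 14.
Greedy by coverage-per-cost would pick K1, K6, K5 for 17 — worse than the optimum 14.

14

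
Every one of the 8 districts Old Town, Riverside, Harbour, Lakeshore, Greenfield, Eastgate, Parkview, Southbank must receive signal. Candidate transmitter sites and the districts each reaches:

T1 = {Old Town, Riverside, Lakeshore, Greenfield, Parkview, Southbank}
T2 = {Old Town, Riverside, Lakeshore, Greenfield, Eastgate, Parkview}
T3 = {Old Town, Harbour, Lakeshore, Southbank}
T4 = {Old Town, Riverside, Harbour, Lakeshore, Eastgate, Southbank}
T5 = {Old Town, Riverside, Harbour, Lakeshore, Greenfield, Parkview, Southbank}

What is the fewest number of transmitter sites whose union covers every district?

2

T1, T4 together cover {Old Town, Riverside, Harbour, Lakeshore, Greenfield, Eastgate, Parkview, Southbank} — every district.
No single transmitter site contains all 8 districts, so 2 is optimal.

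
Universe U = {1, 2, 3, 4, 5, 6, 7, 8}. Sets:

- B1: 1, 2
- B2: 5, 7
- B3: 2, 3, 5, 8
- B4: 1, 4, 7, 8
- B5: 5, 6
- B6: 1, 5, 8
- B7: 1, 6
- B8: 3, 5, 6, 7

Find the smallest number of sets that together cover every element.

B1, B4, B8 together cover {1, 2, 3, 4, 5, 6, 7, 8} — every element.
No 2 of the 8 sets cover everything (all 28 pairs fall short), so 3 is minimum.

3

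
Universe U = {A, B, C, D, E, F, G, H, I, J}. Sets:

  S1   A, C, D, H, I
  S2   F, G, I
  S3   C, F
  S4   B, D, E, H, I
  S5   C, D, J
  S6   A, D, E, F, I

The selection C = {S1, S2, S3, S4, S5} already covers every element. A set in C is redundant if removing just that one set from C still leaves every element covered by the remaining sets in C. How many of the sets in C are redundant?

Drop S1: A uncovered — not redundant.
Drop S2: G uncovered — not redundant.
Drop S3: the rest still cover every element — redundant.
Drop S4: B, E uncovered — not redundant.
Drop S5: J uncovered — not redundant.
1 redundant: S3.

1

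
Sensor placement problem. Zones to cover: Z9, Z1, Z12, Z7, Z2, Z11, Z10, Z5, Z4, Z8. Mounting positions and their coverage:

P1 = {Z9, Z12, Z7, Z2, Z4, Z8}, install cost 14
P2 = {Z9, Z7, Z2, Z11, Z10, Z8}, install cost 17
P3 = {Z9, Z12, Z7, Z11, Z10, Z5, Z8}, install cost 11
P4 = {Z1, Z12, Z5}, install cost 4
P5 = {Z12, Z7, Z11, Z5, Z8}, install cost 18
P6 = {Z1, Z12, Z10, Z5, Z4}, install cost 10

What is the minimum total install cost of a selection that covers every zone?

P2, P6 cover every zone at install cost 17 + 10 = 27.
Any cover uses at least 2 sensor positions; among all covering selections none totals below 27.

27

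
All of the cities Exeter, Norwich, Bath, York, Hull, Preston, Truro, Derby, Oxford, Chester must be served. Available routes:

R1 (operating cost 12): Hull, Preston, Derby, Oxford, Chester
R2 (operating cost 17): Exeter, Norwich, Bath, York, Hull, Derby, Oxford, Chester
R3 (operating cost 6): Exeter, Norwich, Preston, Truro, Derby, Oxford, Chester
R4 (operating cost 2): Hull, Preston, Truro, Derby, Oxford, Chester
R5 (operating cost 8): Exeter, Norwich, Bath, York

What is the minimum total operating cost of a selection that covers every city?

10

R4, R5 cover every city at operating cost 2 + 8 = 10.
Any cover uses at least 2 routes; among all covering selections none totals below 10.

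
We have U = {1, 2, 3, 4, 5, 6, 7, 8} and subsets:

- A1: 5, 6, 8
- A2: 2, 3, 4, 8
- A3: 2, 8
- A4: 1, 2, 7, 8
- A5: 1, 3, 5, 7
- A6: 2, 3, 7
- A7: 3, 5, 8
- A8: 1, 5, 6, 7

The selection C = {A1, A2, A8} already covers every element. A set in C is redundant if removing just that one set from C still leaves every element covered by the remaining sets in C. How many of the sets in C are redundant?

1

Drop A1: the rest still cover every element — redundant.
Drop A2: 2, 3, 4 uncovered — not redundant.
Drop A8: 1, 7 uncovered — not redundant.
1 redundant: A1.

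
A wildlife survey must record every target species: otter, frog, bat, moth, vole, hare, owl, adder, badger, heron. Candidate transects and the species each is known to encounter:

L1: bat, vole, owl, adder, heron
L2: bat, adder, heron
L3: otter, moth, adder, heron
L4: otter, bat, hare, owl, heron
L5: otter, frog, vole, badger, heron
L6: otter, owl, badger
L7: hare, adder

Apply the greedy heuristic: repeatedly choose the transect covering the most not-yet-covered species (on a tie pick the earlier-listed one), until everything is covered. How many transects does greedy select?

4

Pick 1: L1 covers 5 new species (bat, vole, owl, adder, heron).
Pick 2: L5 covers 3 new species (otter, frog, badger).
Pick 3: L3 covers 1 new species (moth).
Pick 4: L4 covers 1 new species (hare).
Greedy uses 4 transects. (The true minimum is 3.)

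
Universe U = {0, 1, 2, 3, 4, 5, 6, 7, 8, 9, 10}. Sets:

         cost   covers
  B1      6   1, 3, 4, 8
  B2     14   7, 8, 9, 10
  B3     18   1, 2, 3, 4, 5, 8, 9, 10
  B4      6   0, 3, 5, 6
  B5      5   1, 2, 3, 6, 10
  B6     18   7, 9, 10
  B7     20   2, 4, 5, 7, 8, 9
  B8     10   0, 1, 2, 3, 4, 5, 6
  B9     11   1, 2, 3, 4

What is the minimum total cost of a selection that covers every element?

B2, B8 cover every element at cost 14 + 10 = 24.
Any cover uses at least 2 sets; among all covering selections none totals below 24.
Greedy by coverage-per-cost would pick B5, B1, B4, B2 for 31 — worse than the optimum 24.

24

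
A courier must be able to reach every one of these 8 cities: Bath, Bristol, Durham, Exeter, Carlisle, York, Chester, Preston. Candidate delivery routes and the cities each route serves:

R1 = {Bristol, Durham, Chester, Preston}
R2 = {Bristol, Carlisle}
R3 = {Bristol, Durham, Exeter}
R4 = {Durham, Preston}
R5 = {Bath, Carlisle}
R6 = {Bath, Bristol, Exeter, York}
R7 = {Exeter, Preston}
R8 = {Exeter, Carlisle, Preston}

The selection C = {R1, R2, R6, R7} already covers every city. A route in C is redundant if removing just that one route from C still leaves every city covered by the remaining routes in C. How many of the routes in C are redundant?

Drop R1: Durham, Chester uncovered — not redundant.
Drop R2: Carlisle uncovered — not redundant.
Drop R6: Bath, York uncovered — not redundant.
Drop R7: the rest still cover every city — redundant.
1 redundant: R7.

1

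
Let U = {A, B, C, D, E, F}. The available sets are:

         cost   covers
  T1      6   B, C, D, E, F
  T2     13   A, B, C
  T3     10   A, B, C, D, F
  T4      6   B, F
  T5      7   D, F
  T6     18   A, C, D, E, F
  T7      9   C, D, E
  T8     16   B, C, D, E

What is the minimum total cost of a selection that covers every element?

16

T1, T3 cover every element at cost 6 + 10 = 16.
Any cover uses at least 2 sets; among all covering selections none totals below 16.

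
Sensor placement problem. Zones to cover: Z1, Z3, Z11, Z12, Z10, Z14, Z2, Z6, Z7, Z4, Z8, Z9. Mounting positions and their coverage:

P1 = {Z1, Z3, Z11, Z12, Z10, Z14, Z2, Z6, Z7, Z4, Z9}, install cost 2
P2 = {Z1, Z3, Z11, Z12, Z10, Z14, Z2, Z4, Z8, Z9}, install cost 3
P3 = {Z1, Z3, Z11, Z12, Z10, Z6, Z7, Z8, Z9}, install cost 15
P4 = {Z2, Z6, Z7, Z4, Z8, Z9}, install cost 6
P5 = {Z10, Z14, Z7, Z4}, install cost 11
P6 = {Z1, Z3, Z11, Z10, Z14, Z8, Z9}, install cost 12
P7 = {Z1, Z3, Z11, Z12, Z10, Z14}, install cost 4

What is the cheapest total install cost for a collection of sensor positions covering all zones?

P1, P2 cover every zone at install cost 2 + 3 = 5.
Any cover uses at least 2 sensor positions; among all covering selections none totals below 5.

5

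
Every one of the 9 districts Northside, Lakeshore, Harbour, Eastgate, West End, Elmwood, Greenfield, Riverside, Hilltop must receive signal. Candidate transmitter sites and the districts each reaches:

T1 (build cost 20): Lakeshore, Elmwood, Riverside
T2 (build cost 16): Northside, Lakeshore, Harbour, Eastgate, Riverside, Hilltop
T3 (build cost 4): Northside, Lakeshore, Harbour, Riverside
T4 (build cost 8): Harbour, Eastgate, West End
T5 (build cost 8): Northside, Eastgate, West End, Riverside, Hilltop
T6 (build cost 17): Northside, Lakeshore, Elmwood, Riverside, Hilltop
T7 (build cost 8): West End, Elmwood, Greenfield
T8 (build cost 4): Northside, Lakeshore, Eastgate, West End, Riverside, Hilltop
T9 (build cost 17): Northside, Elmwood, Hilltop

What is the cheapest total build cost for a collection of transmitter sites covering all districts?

T3, T7, T8 cover every district at build cost 4 + 8 + 4 = 16.
Any cover uses at least 2 transmitter sites; among all covering selections none totals below 16.

16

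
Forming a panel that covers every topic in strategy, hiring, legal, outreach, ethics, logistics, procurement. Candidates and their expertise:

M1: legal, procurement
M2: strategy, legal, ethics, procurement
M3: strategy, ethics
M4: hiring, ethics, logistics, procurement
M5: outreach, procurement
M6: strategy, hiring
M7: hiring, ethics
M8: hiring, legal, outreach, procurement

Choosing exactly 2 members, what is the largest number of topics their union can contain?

Choosing M2, M4 covers {strategy, hiring, legal, ethics, logistics, procurement} — 6 topics.
No choice of 2 members does better; here outreach is left uncovered.

6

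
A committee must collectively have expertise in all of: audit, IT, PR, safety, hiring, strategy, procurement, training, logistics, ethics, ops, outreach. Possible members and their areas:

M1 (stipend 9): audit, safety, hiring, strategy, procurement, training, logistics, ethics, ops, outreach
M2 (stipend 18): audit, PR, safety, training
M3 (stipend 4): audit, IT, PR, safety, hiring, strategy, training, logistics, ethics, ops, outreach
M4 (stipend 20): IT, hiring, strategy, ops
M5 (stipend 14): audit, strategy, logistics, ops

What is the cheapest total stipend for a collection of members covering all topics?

13

M1, M3 cover every topic at stipend 9 + 4 = 13.
Any cover uses at least 2 members; among all covering selections none totals below 13.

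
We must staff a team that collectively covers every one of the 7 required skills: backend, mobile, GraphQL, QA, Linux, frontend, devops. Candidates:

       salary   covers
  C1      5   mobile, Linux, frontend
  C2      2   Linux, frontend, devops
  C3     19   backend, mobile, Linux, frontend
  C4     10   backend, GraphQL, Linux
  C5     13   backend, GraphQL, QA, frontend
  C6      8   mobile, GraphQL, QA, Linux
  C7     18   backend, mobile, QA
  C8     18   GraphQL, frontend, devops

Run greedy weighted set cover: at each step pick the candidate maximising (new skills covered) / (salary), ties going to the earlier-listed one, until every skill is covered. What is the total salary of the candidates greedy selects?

Pick 1: C2 adds 3 new (Linux, frontend, devops) at salary 2 (ratio 3/2).
Pick 2: C6 adds 3 new (mobile, GraphQL, QA) at salary 8 (ratio 3/8).
Pick 3: C4 adds 1 new (backend) at salary 10 (ratio 1/10).
Greedy total salary: 2 + 8 + 10 = 20.

20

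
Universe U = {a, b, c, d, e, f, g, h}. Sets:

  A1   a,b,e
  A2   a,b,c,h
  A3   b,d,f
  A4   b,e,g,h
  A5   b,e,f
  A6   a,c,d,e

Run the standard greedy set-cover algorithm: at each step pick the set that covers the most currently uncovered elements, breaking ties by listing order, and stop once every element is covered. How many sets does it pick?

Pick 1: A2 covers 4 new elements (a, b, c, h).
Pick 2: A3 covers 2 new elements (d, f).
Pick 3: A4 covers 2 new elements (e, g).
Greedy uses 3 sets.

3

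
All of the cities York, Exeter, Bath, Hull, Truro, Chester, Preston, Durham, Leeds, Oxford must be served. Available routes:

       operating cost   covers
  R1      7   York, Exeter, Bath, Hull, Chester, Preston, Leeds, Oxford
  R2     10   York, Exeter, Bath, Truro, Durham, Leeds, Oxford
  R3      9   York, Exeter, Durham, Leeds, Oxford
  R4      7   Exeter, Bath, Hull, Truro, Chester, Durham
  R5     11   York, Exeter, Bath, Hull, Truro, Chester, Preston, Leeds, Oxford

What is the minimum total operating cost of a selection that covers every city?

R1, R4 cover every city at operating cost 7 + 7 = 14.
Any cover uses at least 2 routes; among all covering selections none totals below 14.

14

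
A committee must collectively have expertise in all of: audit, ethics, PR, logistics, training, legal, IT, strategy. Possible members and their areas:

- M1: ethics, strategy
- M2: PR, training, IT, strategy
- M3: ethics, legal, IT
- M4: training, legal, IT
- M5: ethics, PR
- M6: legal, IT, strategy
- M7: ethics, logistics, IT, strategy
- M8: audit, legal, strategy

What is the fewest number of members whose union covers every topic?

3

M2, M7, M8 together cover {audit, ethics, PR, logistics, training, legal, IT, strategy} — every topic.
No 2 of the 8 members cover everything (all 28 pairs fall short), so 3 is minimum.
Greedy (largest uncovered first) would take M2, M3, M7, M8 — 4 members — but 3 suffice.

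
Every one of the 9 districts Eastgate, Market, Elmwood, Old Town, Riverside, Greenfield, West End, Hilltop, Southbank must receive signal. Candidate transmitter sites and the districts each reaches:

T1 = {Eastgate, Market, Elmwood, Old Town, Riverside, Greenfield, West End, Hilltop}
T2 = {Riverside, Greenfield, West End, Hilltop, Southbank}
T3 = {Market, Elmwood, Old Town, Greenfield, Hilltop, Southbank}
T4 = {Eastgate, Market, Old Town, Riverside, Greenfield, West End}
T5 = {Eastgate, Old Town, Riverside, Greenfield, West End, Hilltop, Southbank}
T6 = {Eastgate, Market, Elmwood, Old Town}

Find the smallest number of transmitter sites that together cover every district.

T1, T2 together cover {Eastgate, Market, Elmwood, Old Town, Riverside, Greenfield, West End, Hilltop, Southbank} — every district.
No single transmitter site contains all 9 districts, so 2 is optimal.

2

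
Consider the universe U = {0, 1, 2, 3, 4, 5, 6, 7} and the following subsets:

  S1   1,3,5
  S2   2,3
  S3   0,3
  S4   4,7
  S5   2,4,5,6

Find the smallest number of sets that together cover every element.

S1, S3, S4, S5 together cover {0, 1, 2, 3, 4, 5, 6, 7} — every element.
No 3 of the 5 sets cover everything (all 10 triples fall short), so 4 is minimum.

4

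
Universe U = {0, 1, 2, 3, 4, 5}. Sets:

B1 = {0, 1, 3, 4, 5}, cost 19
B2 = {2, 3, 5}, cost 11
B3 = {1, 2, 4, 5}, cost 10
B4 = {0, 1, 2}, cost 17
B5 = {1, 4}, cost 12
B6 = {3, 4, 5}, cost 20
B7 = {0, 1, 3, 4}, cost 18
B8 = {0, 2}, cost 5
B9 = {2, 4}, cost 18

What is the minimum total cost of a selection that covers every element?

B1, B8 cover every element at cost 19 + 5 = 24.
Any cover uses at least 2 sets; among all covering selections none totals below 24.
Greedy by coverage-per-cost would pick B3, B8, B2 for 26 — worse than the optimum 24.

24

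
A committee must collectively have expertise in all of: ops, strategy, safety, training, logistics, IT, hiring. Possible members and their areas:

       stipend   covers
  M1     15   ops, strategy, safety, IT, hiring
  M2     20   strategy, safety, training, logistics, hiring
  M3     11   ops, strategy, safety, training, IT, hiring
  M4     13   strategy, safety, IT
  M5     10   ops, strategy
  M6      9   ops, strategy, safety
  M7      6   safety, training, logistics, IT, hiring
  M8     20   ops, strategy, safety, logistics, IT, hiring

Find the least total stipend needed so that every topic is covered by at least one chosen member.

15

M6, M7 cover every topic at stipend 9 + 6 = 15.
Any cover uses at least 2 members; among all covering selections none totals below 15.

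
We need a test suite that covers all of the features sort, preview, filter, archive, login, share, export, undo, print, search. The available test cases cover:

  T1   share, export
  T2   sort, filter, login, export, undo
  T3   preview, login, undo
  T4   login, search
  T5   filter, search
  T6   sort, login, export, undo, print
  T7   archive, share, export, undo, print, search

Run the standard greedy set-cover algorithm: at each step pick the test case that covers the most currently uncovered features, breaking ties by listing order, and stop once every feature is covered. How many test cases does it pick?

Pick 1: T7 covers 6 new features (archive, share, export, undo, print, search).
Pick 2: T2 covers 3 new features (sort, filter, login).
Pick 3: T3 covers 1 new features (preview).
Greedy uses 3 test cases.

3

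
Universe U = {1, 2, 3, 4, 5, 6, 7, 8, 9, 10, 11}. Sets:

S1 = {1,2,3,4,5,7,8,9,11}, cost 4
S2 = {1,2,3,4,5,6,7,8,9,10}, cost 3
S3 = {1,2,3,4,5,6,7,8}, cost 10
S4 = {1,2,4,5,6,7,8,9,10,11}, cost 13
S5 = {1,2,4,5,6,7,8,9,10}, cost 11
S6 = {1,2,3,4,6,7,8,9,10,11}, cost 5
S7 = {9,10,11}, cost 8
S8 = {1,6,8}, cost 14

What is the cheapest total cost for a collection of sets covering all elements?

S1, S2 cover every element at cost 4 + 3 = 7.
Any cover uses at least 2 sets; among all covering selections none totals below 7.

7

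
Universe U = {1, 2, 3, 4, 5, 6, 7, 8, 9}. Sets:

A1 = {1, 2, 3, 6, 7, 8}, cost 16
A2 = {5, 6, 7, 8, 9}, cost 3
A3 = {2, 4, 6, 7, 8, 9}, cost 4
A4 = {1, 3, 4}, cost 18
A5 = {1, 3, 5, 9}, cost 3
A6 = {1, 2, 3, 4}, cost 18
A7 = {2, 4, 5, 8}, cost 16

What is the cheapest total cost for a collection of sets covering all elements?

A3, A5 cover every element at cost 4 + 3 = 7.
Any cover uses at least 2 sets; among all covering selections none totals below 7.
Greedy by coverage-per-cost would pick A2, A5, A3 for 10 — worse than the optimum 7.

7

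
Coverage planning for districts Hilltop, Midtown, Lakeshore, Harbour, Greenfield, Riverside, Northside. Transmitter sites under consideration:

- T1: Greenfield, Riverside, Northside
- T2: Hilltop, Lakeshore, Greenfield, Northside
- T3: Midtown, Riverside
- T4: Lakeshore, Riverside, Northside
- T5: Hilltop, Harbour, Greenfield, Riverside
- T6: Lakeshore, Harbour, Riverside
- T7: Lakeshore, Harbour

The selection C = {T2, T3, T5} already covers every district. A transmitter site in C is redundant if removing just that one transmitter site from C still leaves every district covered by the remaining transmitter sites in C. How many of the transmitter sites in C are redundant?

0

Drop T2: Lakeshore, Northside uncovered — not redundant.
Drop T3: Midtown uncovered — not redundant.
Drop T5: Harbour uncovered — not redundant.
None of the transmitter sites in C is redundant.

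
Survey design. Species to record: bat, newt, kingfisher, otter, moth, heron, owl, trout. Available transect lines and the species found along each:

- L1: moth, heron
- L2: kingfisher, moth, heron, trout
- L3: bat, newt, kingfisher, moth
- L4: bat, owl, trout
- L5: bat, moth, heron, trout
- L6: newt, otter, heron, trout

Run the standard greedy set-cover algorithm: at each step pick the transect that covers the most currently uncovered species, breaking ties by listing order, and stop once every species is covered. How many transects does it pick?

Pick 1: L2 covers 4 new species (kingfisher, moth, heron, trout).
Pick 2: L3 covers 2 new species (bat, newt).
Pick 3: L4 covers 1 new species (owl).
Pick 4: L6 covers 1 new species (otter).
Greedy uses 4 transects. (The true minimum is 3.)

4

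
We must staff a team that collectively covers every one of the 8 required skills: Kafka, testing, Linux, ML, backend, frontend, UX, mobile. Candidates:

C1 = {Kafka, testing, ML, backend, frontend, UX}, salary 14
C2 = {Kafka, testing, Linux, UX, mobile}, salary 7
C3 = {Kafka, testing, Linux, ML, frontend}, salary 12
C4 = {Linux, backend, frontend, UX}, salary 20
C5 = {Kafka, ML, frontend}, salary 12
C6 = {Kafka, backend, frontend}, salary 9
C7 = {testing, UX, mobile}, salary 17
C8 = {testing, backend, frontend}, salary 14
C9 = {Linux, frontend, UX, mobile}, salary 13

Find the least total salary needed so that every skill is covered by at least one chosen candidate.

C1, C2 cover every skill at salary 14 + 7 = 21.
Any cover uses at least 2 candidates; among all covering selections none totals below 21.
Greedy by coverage-per-salary would pick C2, C6, C3 for 28 — worse than the optimum 21.

21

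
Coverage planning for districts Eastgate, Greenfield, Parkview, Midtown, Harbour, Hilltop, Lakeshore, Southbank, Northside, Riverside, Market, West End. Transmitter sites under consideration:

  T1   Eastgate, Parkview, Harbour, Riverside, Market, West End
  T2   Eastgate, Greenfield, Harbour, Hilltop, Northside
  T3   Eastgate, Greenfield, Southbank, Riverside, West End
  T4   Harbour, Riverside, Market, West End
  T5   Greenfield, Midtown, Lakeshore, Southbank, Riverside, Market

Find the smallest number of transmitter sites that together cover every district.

3

T1, T2, T5 together cover {Eastgate, Greenfield, Parkview, Midtown, Harbour, Hilltop, Lakeshore, Southbank, Northside, Riverside, Market, West End} — every district.
No 2 of the 5 transmitter sites cover everything (all 10 pairs fall short), so 3 is minimum.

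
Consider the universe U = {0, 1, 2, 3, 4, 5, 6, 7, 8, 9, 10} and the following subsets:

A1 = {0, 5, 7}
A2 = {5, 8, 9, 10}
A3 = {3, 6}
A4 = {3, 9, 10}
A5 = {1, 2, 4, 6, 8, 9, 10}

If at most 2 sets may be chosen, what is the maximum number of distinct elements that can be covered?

Choosing A1, A5 covers {0, 1, 2, 4, 5, 6, 7, 8, 9, 10} — 10 elements.
No choice of 2 sets does better; here 3 is left uncovered.

10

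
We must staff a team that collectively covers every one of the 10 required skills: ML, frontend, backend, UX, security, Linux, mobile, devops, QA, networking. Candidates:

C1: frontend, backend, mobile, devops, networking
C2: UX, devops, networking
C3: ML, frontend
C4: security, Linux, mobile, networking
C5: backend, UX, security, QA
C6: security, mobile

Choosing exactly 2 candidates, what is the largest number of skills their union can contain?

Choosing C1, C5 covers {frontend, backend, UX, security, mobile, devops, QA, networking} — 8 skills.
No choice of 2 candidates does better; here ML, Linux are left uncovered.

8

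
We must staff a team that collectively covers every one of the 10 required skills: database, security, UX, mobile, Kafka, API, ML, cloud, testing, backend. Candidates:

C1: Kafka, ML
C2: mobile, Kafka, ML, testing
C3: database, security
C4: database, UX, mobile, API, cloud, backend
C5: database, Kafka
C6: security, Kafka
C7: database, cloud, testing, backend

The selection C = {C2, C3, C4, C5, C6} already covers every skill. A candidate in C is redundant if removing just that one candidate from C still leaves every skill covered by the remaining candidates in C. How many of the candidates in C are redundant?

3

Drop C2: ML, testing uncovered — not redundant.
Drop C3: the rest still cover every skill — redundant.
Drop C4: UX, API, cloud, backend uncovered — not redundant.
Drop C5: the rest still cover every skill — redundant.
Drop C6: the rest still cover every skill — redundant.
3 redundant: C3, C5, C6.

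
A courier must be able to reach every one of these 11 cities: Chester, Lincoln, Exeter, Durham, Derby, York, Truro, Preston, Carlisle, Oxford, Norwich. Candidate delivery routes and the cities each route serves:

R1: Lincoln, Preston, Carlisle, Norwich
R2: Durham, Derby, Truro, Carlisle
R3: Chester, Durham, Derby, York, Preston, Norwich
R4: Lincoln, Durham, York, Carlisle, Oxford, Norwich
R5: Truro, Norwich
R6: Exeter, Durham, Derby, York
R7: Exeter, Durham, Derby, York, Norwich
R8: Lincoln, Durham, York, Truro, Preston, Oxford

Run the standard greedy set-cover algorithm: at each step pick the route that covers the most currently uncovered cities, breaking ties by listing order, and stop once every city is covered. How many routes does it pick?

4

Pick 1: R3 covers 6 new cities (Chester, Durham, Derby, York, Preston, Norwich).
Pick 2: R4 covers 3 new cities (Lincoln, Carlisle, Oxford).
Pick 3: R2 covers 1 new cities (Truro).
Pick 4: R6 covers 1 new cities (Exeter).
Greedy uses 4 routes.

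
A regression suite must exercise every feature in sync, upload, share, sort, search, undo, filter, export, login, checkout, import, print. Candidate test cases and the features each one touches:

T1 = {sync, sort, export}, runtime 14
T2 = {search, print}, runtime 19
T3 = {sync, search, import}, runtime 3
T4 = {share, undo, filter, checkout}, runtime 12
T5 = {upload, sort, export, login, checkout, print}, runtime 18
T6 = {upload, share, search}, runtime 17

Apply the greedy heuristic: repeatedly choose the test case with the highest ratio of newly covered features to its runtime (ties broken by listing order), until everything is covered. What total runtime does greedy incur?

Pick 1: T3 adds 3 new (sync, search, import) at runtime 3 (ratio 3/3).
Pick 2: T4 adds 4 new (share, undo, filter, checkout) at runtime 12 (ratio 4/12).
Pick 3: T5 adds 5 new (upload, sort, export, login, print) at runtime 18 (ratio 5/18).
Greedy total runtime: 3 + 12 + 18 = 33.

33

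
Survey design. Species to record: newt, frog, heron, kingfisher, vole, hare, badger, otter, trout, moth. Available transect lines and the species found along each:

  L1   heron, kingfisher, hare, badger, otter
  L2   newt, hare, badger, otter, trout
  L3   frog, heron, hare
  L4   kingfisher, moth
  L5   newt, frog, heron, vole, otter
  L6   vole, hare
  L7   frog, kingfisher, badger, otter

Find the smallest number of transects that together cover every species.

3

L2, L4, L5 together cover {newt, frog, heron, kingfisher, vole, hare, badger, otter, trout, moth} — every species.
No 2 of the 7 transects cover everything (all 21 pairs fall short), so 3 is minimum.
Greedy (largest uncovered first) would take L1, L5, L2, L4 — 4 transects — but 3 suffice.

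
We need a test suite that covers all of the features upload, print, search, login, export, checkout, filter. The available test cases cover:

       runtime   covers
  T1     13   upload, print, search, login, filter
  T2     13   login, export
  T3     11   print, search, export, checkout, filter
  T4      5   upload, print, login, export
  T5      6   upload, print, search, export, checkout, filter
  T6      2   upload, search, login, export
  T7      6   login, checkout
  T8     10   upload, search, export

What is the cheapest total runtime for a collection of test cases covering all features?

T5, T6 cover every feature at runtime 6 + 2 = 8.
Any cover uses at least 2 test cases; among all covering selections none totals below 8.

8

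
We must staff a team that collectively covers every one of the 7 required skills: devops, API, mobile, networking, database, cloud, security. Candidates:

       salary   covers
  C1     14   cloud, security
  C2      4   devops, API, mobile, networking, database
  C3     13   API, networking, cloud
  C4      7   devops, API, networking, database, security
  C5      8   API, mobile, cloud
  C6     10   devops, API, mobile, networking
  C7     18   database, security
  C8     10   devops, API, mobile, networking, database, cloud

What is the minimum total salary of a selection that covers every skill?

15

C4, C5 cover every skill at salary 7 + 8 = 15.
Any cover uses at least 2 candidates; among all covering selections none totals below 15.
Greedy by coverage-per-salary would pick C2, C1 for 18 — worse than the optimum 15.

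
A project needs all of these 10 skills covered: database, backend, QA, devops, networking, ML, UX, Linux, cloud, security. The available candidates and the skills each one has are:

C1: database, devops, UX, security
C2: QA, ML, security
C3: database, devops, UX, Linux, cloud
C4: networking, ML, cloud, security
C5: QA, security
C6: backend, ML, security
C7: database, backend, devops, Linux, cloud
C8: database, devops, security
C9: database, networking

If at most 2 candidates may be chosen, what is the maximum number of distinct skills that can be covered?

8

Choosing C2, C3 covers {database, QA, devops, ML, UX, Linux, cloud, security} — 8 skills.
No choice of 2 candidates does better; here backend, networking are left uncovered.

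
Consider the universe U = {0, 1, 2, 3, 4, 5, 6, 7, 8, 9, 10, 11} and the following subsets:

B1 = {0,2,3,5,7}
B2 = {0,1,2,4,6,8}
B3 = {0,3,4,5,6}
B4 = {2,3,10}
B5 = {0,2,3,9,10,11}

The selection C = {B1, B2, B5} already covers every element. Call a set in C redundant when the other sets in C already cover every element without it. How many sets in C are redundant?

Drop B1: 5, 7 uncovered — not redundant.
Drop B2: 1, 4, 6, 8 uncovered — not redundant.
Drop B5: 9, 10, 11 uncovered — not redundant.
None of the sets in C is redundant.

0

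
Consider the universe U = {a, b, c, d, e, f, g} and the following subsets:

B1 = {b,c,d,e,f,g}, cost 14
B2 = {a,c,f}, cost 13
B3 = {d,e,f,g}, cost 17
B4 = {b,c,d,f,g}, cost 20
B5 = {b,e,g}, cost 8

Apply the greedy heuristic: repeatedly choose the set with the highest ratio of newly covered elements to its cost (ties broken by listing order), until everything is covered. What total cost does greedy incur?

Pick 1: B1 adds 6 new (b, c, d, e, f, g) at cost 14 (ratio 6/14).
Pick 2: B2 adds 1 new (a) at cost 13 (ratio 1/13).
Greedy total cost: 14 + 13 = 27.

27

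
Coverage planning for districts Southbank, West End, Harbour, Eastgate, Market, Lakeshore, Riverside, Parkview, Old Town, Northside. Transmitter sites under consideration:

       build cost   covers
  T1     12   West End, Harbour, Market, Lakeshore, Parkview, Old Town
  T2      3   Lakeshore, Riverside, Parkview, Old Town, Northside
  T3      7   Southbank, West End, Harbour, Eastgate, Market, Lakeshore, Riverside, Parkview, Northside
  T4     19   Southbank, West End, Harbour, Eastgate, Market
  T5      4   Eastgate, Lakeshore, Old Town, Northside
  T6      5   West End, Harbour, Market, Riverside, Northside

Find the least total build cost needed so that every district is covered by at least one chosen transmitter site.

T2, T3 cover every district at build cost 3 + 7 = 10.
Any cover uses at least 2 transmitter sites; among all covering selections none totals below 10.

10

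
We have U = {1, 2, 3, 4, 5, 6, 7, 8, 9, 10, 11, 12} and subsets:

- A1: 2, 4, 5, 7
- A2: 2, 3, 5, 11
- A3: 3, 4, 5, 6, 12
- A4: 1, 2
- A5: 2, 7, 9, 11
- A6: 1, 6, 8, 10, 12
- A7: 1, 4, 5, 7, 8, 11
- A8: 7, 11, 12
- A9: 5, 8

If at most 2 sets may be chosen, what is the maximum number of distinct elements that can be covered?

9

Choosing A1, A6 covers {1, 2, 4, 5, 6, 7, 8, 10, 12} — 9 elements.
No choice of 2 sets does better; here 3, 9, 11 are left uncovered.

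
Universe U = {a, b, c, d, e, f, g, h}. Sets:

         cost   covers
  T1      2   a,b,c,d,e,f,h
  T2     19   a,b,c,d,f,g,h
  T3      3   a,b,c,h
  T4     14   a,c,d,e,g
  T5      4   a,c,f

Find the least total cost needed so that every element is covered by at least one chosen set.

T1, T4 cover every element at cost 2 + 14 = 16.
Any cover uses at least 2 sets; among all covering selections none totals below 16.

16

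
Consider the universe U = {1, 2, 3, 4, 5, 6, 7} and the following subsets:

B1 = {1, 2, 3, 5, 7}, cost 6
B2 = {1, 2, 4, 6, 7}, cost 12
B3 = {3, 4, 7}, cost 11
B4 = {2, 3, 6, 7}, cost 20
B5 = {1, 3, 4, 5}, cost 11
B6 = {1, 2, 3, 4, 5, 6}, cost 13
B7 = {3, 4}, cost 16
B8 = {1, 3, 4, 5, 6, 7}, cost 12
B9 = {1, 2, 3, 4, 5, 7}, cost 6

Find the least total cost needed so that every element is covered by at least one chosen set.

B1, B2 cover every element at cost 6 + 12 = 18.
Any cover uses at least 2 sets; among all covering selections none totals below 18.

18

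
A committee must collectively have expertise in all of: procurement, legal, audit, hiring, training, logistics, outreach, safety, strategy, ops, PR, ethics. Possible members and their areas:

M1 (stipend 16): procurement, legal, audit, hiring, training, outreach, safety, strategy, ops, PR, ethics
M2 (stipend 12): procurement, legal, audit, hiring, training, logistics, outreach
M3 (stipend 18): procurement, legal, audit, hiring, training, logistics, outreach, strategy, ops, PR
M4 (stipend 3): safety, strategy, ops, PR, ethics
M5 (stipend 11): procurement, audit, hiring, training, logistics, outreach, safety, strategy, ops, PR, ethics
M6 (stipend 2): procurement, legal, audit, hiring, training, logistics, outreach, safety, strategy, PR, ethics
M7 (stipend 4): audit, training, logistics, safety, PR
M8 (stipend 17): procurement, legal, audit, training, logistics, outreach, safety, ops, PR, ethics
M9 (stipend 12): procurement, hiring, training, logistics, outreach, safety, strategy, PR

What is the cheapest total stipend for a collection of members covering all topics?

5

M4, M6 cover every topic at stipend 3 + 2 = 5.
Any cover uses at least 2 members; among all covering selections none totals below 5.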